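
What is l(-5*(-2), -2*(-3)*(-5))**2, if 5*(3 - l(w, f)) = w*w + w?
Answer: 361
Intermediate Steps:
l(w, f) = 3 - w/5 - w**2/5 (l(w, f) = 3 - (w*w + w)/5 = 3 - (w**2 + w)/5 = 3 - (w + w**2)/5 = 3 + (-w/5 - w**2/5) = 3 - w/5 - w**2/5)
l(-5*(-2), -2*(-3)*(-5))**2 = (3 - (-1)*(-2) - (-5*(-2))**2/5)**2 = (3 - 1/5*10 - 1/5*10**2)**2 = (3 - 2 - 1/5*100)**2 = (3 - 2 - 20)**2 = (-19)**2 = 361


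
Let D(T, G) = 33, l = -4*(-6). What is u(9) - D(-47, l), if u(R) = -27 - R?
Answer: -69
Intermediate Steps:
l = 24
u(9) - D(-47, l) = (-27 - 1*9) - 1*33 = (-27 - 9) - 33 = -36 - 33 = -69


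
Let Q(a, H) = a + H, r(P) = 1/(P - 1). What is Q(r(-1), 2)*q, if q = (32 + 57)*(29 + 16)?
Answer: 12015/2 ≈ 6007.5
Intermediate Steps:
r(P) = 1/(-1 + P)
Q(a, H) = H + a
q = 4005 (q = 89*45 = 4005)
Q(r(-1), 2)*q = (2 + 1/(-1 - 1))*4005 = (2 + 1/(-2))*4005 = (2 - 1/2)*4005 = (3/2)*4005 = 12015/2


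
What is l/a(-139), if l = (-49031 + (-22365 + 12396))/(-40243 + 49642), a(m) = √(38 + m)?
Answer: 59000*I*√101/949299 ≈ 0.62461*I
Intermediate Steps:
l = -59000/9399 (l = (-49031 - 9969)/9399 = -59000*1/9399 = -59000/9399 ≈ -6.2773)
l/a(-139) = -59000/(9399*√(38 - 139)) = -59000*(-I*√101/101)/9399 = -(-59000)*I*√101/949299 = 59000*I*√101/949299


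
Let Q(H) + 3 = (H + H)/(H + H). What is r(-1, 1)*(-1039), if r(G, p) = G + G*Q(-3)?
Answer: -1039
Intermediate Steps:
Q(H) = -2 (Q(H) = -3 + (H + H)/(H + H) = -3 + (2*H)/((2*H)) = -3 + (2*H)*(1/(2*H)) = -3 + 1 = -2)
r(G, p) = -G (r(G, p) = G + G*(-2) = G - 2*G = -G)
r(-1, 1)*(-1039) = -1*(-1)*(-1039) = 1*(-1039) = -1039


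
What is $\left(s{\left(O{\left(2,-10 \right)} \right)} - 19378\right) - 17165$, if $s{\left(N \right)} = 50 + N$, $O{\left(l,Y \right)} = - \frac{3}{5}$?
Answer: $- \frac{182468}{5} \approx -36494.0$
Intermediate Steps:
$O{\left(l,Y \right)} = - \frac{3}{5}$ ($O{\left(l,Y \right)} = \left(-3\right) \frac{1}{5} = - \frac{3}{5}$)
$\left(s{\left(O{\left(2,-10 \right)} \right)} - 19378\right) - 17165 = \left(\left(50 - \frac{3}{5}\right) - 19378\right) - 17165 = \left(\frac{247}{5} - 19378\right) - 17165 = - \frac{96643}{5} - 17165 = - \frac{182468}{5}$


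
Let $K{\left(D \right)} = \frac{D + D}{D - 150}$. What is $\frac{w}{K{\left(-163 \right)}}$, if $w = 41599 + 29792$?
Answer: $\frac{22345383}{326} \approx 68544.0$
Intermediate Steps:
$K{\left(D \right)} = \frac{2 D}{-150 + D}$
$w = 71391$
$\frac{w}{K{\left(-163 \right)}} = \frac{71391}{2 \left(-163\right) \frac{1}{-150 - 163}} = \frac{71391}{2 \left(-163\right) \frac{1}{-313}} = \frac{71391}{2 \left(-163\right) \left(- \frac{1}{313}\right)} = \frac{71391}{\frac{326}{313}} = 71391 \cdot \frac{313}{326} = \frac{22345383}{326}$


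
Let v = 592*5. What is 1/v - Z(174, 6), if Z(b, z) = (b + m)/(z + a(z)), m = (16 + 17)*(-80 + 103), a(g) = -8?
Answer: 1380841/2960 ≈ 466.50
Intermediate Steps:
v = 2960
m = 759 (m = 33*23 = 759)
Z(b, z) = (759 + b)/(-8 + z) (Z(b, z) = (b + 759)/(z - 8) = (759 + b)/(-8 + z))
1/v - Z(174, 6) = 1/2960 - (759 + 174)/(-8 + 6) = 1/2960 - 933/(-2) = 1/2960 - (-1)*933/2 = 1/2960 - 1*(-933/2) = 1/2960 + 933/2 = 1380841/2960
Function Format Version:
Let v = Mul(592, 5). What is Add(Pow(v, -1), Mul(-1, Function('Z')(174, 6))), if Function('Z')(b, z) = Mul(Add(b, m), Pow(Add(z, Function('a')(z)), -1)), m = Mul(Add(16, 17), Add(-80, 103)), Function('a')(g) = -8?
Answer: Rational(1380841, 2960) ≈ 466.50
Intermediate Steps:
v = 2960
m = 759 (m = Mul(33, 23) = 759)
Function('Z')(b, z) = Mul(Pow(Add(-8, z), -1), Add(759, b)) (Function('Z')(b, z) = Mul(Add(b, 759), Pow(Add(z, -8), -1)) = Mul(Add(759, b), Pow(Add(-8, z), -1)) = Mul(Pow(Add(-8, z), -1), Add(759, b)))
Add(Pow(v, -1), Mul(-1, Function('Z')(174, 6))) = Add(Pow(2960, -1), Mul(-1, Mul(Pow(Add(-8, 6), -1), Add(759, 174)))) = Add(Rational(1, 2960), Mul(-1, Mul(Pow(-2, -1), 933))) = Add(Rational(1, 2960), Mul(-1, Mul(Rational(-1, 2), 933))) = Add(Rational(1, 2960), Mul(-1, Rational(-933, 2))) = Add(Rational(1, 2960), Rational(933, 2)) = Rational(1380841, 2960)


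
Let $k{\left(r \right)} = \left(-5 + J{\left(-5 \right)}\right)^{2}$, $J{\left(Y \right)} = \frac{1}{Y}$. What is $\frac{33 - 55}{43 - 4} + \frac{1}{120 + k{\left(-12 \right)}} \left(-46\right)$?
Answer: $- \frac{62861}{71682} \approx -0.87694$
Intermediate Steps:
$k{\left(r \right)} = \frac{676}{25}$ ($k{\left(r \right)} = \left(-5 + \frac{1}{-5}\right)^{2} = \left(-5 - \frac{1}{5}\right)^{2} = \left(- \frac{26}{5}\right)^{2} = \frac{676}{25}$)
$\frac{33 - 55}{43 - 4} + \frac{1}{120 + k{\left(-12 \right)}} \left(-46\right) = \frac{33 - 55}{43 - 4} + \frac{1}{120 + \frac{676}{25}} \left(-46\right) = - \frac{22}{39} + \frac{1}{\frac{3676}{25}} \left(-46\right) = \left(-22\right) \frac{1}{39} + \frac{25}{3676} \left(-46\right) = - \frac{22}{39} - \frac{575}{1838} = - \frac{62861}{71682}$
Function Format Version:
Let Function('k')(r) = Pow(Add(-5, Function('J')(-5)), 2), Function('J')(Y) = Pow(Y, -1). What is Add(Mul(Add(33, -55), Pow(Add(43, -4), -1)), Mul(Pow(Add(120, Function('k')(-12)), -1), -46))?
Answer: Rational(-62861, 71682) ≈ -0.87694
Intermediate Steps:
Function('k')(r) = Rational(676, 25) (Function('k')(r) = Pow(Add(-5, Pow(-5, -1)), 2) = Pow(Add(-5, Rational(-1, 5)), 2) = Pow(Rational(-26, 5), 2) = Rational(676, 25))
Add(Mul(Add(33, -55), Pow(Add(43, -4), -1)), Mul(Pow(Add(120, Function('k')(-12)), -1), -46)) = Add(Mul(Add(33, -55), Pow(Add(43, -4), -1)), Mul(Pow(Add(120, Rational(676, 25)), -1), -46)) = Add(Mul(-22, Pow(39, -1)), Mul(Pow(Rational(3676, 25), -1), -46)) = Add(Mul(-22, Rational(1, 39)), Mul(Rational(25, 3676), -46)) = Add(Rational(-22, 39), Rational(-575, 1838)) = Rational(-62861, 71682)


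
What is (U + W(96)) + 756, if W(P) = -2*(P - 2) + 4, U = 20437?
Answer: 21009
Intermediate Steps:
W(P) = 8 - 2*P (W(P) = -2*(-2 + P) + 4 = (4 - 2*P) + 4 = 8 - 2*P)
(U + W(96)) + 756 = (20437 + (8 - 2*96)) + 756 = (20437 + (8 - 192)) + 756 = (20437 - 184) + 756 = 20253 + 756 = 21009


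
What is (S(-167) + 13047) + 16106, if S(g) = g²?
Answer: 57042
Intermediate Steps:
(S(-167) + 13047) + 16106 = ((-167)² + 13047) + 16106 = (27889 + 13047) + 16106 = 40936 + 16106 = 57042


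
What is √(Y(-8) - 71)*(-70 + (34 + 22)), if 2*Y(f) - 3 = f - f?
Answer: -7*I*√278 ≈ -116.71*I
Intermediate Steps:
Y(f) = 3/2 (Y(f) = 3/2 + (f - f)/2 = 3/2 + (½)*0 = 3/2 + 0 = 3/2)
√(Y(-8) - 71)*(-70 + (34 + 22)) = √(3/2 - 71)*(-70 + (34 + 22)) = √(-139/2)*(-70 + 56) = (I*√278/2)*(-14) = -7*I*√278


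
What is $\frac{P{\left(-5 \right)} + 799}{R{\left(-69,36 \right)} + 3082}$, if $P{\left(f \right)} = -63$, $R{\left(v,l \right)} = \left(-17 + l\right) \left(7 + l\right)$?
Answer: $\frac{736}{3899} \approx 0.18877$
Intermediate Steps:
$\frac{P{\left(-5 \right)} + 799}{R{\left(-69,36 \right)} + 3082} = \frac{-63 + 799}{\left(-119 + 36^{2} - 360\right) + 3082} = \frac{736}{\left(-119 + 1296 - 360\right) + 3082} = \frac{736}{817 + 3082} = \frac{736}{3899}$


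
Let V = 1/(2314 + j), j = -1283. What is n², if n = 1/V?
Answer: 1062961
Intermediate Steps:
V = 1/1031 (V = 1/(2314 - 1283) = 1/1031 ≈ 0.00096993)
n = 1031 (n = 1/(1/1031) = 1031)
n² = 1031² = 1062961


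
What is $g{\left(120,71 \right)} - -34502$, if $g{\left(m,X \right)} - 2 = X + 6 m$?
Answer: $35295$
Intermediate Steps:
$g{\left(m,X \right)} = 2 + X + 6 m$ ($g{\left(m,X \right)} = 2 + \left(X + 6 m\right) = 2 + X + 6 m$)
$g{\left(120,71 \right)} - -34502 = \left(2 + 71 + 6 \cdot 120\right) - -34502 = \left(2 + 71 + 720\right) + 34502 = 793 + 34502 = 35295$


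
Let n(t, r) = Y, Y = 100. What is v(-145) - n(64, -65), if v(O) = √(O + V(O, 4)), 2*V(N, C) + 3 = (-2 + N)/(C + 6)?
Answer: -100 + I*√15385/10 ≈ -100.0 + 12.404*I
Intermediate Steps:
n(t, r) = 100
V(N, C) = -3/2 + (-2 + N)/(2*(6 + C)) (V(N, C) = -3/2 + ((-2 + N)/(C + 6))/2 = -3/2 + ((-2 + N)/(6 + C))/2 = -3/2 + (-2 + N)/(2*(6 + C)))
v(O) = √(-8/5 + 21*O/20) (v(O) = √(O + (-20 + O - 3*4)/(2*(6 + 4))) = √(O + (½)*(-20 + O - 12)/10) = √(O + (½)*(⅒)*(-32 + O)) = √(O + (-8/5 + O/20)) = √(-8/5 + 21*O/20))
v(-145) - n(64, -65) = √(-160 + 105*(-145))/10 - 1*100 = √(-160 - 15225)/10 - 100 = √(-15385)/10 - 100 = (I*√15385)/10 - 100 = I*√15385/10 - 100 = -100 + I*√15385/10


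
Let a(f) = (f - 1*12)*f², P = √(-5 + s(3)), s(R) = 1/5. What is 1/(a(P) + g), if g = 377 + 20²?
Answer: 34775/29027823 + 80*I*√30/29027823 ≈ 0.001198 + 1.5095e-5*I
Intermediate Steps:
s(R) = ⅕
P = 2*I*√30/5 (P = √(-5 + ⅕) = √(-24/5) = 2*I*√30/5 ≈ 2.1909*I)
a(f) = f²*(-12 + f) (a(f) = (f - 12)*f² = (-12 + f)*f² = f²*(-12 + f))
g = 777 (g = 377 + 400 = 777)
1/(a(P) + g) = 1/((2*I*√30/5)²*(-12 + 2*I*√30/5) + 777) = 1/(-24*(-12 + 2*I*√30/5)/5 + 777) = 1/((288/5 - 48*I*√30/25) + 777) = 1/(4173/5 - 48*I*√30/25)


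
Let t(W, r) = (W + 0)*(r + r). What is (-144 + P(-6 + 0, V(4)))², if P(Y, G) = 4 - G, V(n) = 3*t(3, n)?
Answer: 44944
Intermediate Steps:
t(W, r) = 2*W*r (t(W, r) = W*(2*r) = 2*W*r)
V(n) = 18*n (V(n) = 3*(2*3*n) = 3*(6*n) = 18*n)
(-144 + P(-6 + 0, V(4)))² = (-144 + (4 - 18*4))² = (-144 + (4 - 1*72))² = (-144 + (4 - 72))² = (-144 - 68)² = (-212)² = 44944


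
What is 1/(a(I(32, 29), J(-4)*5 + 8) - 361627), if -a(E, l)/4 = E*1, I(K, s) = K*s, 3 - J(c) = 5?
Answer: -1/365339 ≈ -2.7372e-6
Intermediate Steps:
J(c) = -2 (J(c) = 3 - 1*5 = 3 - 5 = -2)
a(E, l) = -4*E
1/(a(I(32, 29), J(-4)*5 + 8) - 361627) = 1/(-128*29 - 361627) = 1/(-4*928 - 361627) = 1/(-3712 - 361627) = 1/(-365339) = -1/365339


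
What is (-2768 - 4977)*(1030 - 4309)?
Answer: 25395855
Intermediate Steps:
(-2768 - 4977)*(1030 - 4309) = -7745*(-3279) = 25395855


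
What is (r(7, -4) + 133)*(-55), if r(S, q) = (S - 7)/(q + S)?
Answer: -7315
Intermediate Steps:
r(S, q) = (-7 + S)/(S + q)
(r(7, -4) + 133)*(-55) = ((-7 + 7)/(7 - 4) + 133)*(-55) = (0/3 + 133)*(-55) = ((⅓)*0 + 133)*(-55) = (0 + 133)*(-55) = 133*(-55) = -7315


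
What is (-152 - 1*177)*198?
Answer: -65142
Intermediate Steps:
(-152 - 1*177)*198 = (-152 - 177)*198 = -329*198 = -65142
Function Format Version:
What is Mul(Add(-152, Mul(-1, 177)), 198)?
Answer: -65142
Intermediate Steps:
Mul(Add(-152, Mul(-1, 177)), 198) = Mul(Add(-152, -177), 198) = Mul(-329, 198) = -65142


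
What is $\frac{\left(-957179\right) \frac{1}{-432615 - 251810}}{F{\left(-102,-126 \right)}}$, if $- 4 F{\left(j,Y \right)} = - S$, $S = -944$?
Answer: $- \frac{957179}{161524300} \approx -0.0059259$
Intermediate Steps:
$F{\left(j,Y \right)} = -236$ ($F{\left(j,Y \right)} = - \frac{\left(-1\right) \left(-944\right)}{4} = \left(- \frac{1}{4}\right) 944 = -236$)
$\frac{\left(-957179\right) \frac{1}{-432615 - 251810}}{F{\left(-102,-126 \right)}} = \frac{\left(-957179\right) \frac{1}{-432615 - 251810}}{-236} = - \frac{957179}{-432615 - 251810} \left(- \frac{1}{236}\right) = - \frac{957179}{-684425} \left(- \frac{1}{236}\right) = \left(-957179\right) \left(- \frac{1}{684425}\right) \left(- \frac{1}{236}\right) = \frac{957179}{684425} \left(- \frac{1}{236}\right) = - \frac{957179}{161524300}$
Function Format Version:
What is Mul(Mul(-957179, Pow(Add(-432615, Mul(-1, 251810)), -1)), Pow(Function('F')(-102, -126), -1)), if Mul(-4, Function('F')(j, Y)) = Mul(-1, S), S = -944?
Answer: Rational(-957179, 161524300) ≈ -0.0059259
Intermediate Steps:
Function('F')(j, Y) = -236 (Function('F')(j, Y) = Mul(Rational(-1, 4), Mul(-1, -944)) = Mul(Rational(-1, 4), 944) = -236)
Mul(Mul(-957179, Pow(Add(-432615, Mul(-1, 251810)), -1)), Pow(Function('F')(-102, -126), -1)) = Mul(Mul(-957179, Pow(Add(-432615, Mul(-1, 251810)), -1)), Pow(-236, -1)) = Mul(Mul(-957179, Pow(Add(-432615, -251810), -1)), Rational(-1, 236)) = Mul(Mul(-957179, Pow(-684425, -1)), Rational(-1, 236)) = Mul(Mul(-957179, Rational(-1, 684425)), Rational(-1, 236)) = Mul(Rational(957179, 684425), Rational(-1, 236)) = Rational(-957179, 161524300)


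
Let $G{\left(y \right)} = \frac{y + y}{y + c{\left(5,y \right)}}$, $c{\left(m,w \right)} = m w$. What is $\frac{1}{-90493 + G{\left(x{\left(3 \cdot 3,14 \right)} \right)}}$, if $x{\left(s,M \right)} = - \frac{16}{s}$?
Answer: $- \frac{3}{271478} \approx -1.1051 \cdot 10^{-5}$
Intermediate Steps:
$G{\left(y \right)} = \frac{1}{3}$ ($G{\left(y \right)} = \frac{y + y}{y + 5 y} = \frac{2 y}{6 y} = 2 y \frac{1}{6 y} = \frac{1}{3}$)
$\frac{1}{-90493 + G{\left(x{\left(3 \cdot 3,14 \right)} \right)}} = \frac{1}{-90493 + \frac{1}{3}} = \frac{1}{- \frac{271478}{3}} = - \frac{3}{271478}$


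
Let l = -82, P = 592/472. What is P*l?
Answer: -6068/59 ≈ -102.85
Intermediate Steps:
P = 74/59 (P = 592*(1/472) = 74/59 ≈ 1.2542)
P*l = (74/59)*(-82) = -6068/59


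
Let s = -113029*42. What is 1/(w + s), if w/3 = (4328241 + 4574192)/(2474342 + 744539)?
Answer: -3218881/15280703115759 ≈ -2.1065e-7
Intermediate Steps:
s = -4747218 (s = -67*70854 = -4747218)
w = 26707299/3218881 (w = 3*((4328241 + 4574192)/(2474342 + 744539)) = 3*(8902433/3218881) = 26707299/3218881 ≈ 8.2971)
1/(w + s) = 1/(26707299/3218881 - 4747218) = 1/(-15280703115759/3218881) = -3218881/15280703115759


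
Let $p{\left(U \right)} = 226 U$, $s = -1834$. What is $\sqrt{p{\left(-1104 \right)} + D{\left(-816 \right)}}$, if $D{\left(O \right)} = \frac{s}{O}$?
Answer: $\frac{i \sqrt{10383264930}}{204} \approx 499.5 i$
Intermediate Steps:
$D{\left(O \right)} = - \frac{1834}{O}$
$\sqrt{p{\left(-1104 \right)} + D{\left(-816 \right)}} = \sqrt{226 \left(-1104\right) - \frac{1834}{-816}} = \sqrt{-249504 - - \frac{917}{408}} = \sqrt{-249504 + \frac{917}{408}} = \sqrt{- \frac{101796715}{408}} = \frac{i \sqrt{10383264930}}{204}$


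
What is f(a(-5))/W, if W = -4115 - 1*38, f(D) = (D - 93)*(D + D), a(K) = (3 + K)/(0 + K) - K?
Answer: 23652/103825 ≈ 0.22781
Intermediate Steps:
a(K) = -K + (3 + K)/K (a(K) = (3 + K)/K - K = -K + (3 + K)/K)
f(D) = 2*D*(-93 + D) (f(D) = (-93 + D)*(2*D) = 2*D*(-93 + D))
W = -4153 (W = -4115 - 38 = -4153)
f(a(-5))/W = (2*(1 - 1*(-5) + 3/(-5))*(-93 + (1 - 1*(-5) + 3/(-5))))/(-4153) = (2*(1 + 5 + 3*(-1/5))*(-93 + (1 + 5 + 3*(-1/5))))*(-1/4153) = (2*(1 + 5 - 3/5)*(-93 + (1 + 5 - 3/5)))*(-1/4153) = (2*(27/5)*(-93 + 27/5))*(-1/4153) = (2*(27/5)*(-438/5))*(-1/4153) = -23652/25*(-1/4153) = 23652/103825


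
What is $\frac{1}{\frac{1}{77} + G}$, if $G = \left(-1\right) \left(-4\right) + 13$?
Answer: $\frac{77}{1310} \approx 0.058779$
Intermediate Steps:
$G = 17$ ($G = 4 + 13 = 17$)
$\frac{1}{\frac{1}{77} + G} = \frac{1}{\frac{1}{77} + 17} = \frac{1}{\frac{1310}{77}} = \frac{77}{1310}$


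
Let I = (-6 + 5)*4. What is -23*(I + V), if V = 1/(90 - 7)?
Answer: 7613/83 ≈ 91.723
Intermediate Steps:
V = 1/83 ≈ 0.012048
I = -4 (I = -1*4 = -4)
-23*(I + V) = -23*(-4 + 1/83) = -23*(-331/83) = 7613/83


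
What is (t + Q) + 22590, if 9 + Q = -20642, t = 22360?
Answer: 24299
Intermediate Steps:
Q = -20651 (Q = -9 - 20642 = -20651)
(t + Q) + 22590 = (22360 - 20651) + 22590 = 1709 + 22590 = 24299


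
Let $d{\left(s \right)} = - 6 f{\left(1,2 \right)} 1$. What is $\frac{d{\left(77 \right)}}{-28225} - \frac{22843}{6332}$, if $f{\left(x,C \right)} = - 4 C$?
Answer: $- \frac{645047611}{178720700} \approx -3.6092$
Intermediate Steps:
$d{\left(s \right)} = 48$ ($d{\left(s \right)} = - 6 \left(\left(-4\right) 2\right) 1 = \left(-6\right) \left(-8\right) 1 = 48 \cdot 1 = 48$)
$\frac{d{\left(77 \right)}}{-28225} - \frac{22843}{6332} = \frac{48}{-28225} - \frac{22843}{6332} = 48 \left(- \frac{1}{28225}\right) - \frac{22843}{6332} = - \frac{48}{28225} - \frac{22843}{6332} = - \frac{645047611}{178720700}$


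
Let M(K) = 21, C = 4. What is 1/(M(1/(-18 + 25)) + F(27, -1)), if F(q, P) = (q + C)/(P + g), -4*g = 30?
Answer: 17/295 ≈ 0.057627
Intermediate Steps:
g = -15/2 (g = -1/4*30 = -15/2 ≈ -7.5000)
F(q, P) = (4 + q)/(-15/2 + P) (F(q, P) = (q + 4)/(P - 15/2) = (4 + q)/(-15/2 + P))
1/(M(1/(-18 + 25)) + F(27, -1)) = 1/(21 + 2*(4 + 27)/(-15 + 2*(-1))) = 1/(21 + 2*31/(-15 - 2)) = 1/(21 + 2*31/(-17)) = 1/(21 + 2*(-1/17)*31) = 1/(21 - 62/17) = 1/(295/17) = 17/295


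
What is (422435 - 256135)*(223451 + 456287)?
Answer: 113040429400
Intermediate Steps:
(422435 - 256135)*(223451 + 456287) = 166300*679738 = 113040429400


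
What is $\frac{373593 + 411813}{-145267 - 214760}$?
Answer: $- \frac{261802}{120009} \approx -2.1815$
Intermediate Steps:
$\frac{373593 + 411813}{-145267 - 214760} = \frac{785406}{-360027} = 785406 \left(- \frac{1}{360027}\right) = - \frac{261802}{120009}$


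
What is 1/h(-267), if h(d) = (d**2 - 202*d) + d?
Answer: 1/124956 ≈ 8.0028e-6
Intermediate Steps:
h(d) = d**2 - 201*d
1/h(-267) = 1/(-267*(-201 - 267)) = 1/(-267*(-468)) = 1/124956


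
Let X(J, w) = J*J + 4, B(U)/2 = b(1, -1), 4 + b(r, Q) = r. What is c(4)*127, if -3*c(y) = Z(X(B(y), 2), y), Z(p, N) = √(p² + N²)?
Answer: -508*√101/3 ≈ -1701.8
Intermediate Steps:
b(r, Q) = -4 + r
B(U) = -6 (B(U) = 2*(-4 + 1) = 2*(-3) = -6)
X(J, w) = 4 + J² (X(J, w) = J² + 4 = 4 + J²)
Z(p, N) = √(N² + p²)
c(y) = -√(1600 + y²)/3 (c(y) = -√(y² + (4 + (-6)²)²)/3 = -√(y² + (4 + 36)²)/3 = -√(y² + 40²)/3 = -√(y² + 1600)/3 = -√(1600 + y²)/3)
c(4)*127 = -√(1600 + 4²)/3*127 = -√(1600 + 16)/3*127 = -4*√101/3*127 = -508*√101/3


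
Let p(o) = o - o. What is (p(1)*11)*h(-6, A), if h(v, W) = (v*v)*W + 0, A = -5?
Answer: 0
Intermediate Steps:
p(o) = 0
h(v, W) = W*v**2 (h(v, W) = v**2*W + 0 = W*v**2 + 0 = W*v**2)
(p(1)*11)*h(-6, A) = (0*11)*(-5*(-6)**2) = 0*(-5*36) = 0*(-180) = 0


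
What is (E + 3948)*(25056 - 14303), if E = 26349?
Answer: 325783641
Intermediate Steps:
(E + 3948)*(25056 - 14303) = (26349 + 3948)*(25056 - 14303) = 30297*10753 = 325783641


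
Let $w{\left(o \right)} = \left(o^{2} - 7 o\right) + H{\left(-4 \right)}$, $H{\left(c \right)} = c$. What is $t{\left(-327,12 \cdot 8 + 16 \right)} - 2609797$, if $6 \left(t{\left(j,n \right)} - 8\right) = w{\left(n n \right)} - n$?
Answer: $\frac{70802639}{3} \approx 2.3601 \cdot 10^{7}$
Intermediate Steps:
$w{\left(o \right)} = -4 + o^{2} - 7 o$ ($w{\left(o \right)} = \left(o^{2} - 7 o\right) - 4 = -4 + o^{2} - 7 o$)
$t{\left(j,n \right)} = \frac{22}{3} - \frac{7 n^{2}}{6} - \frac{n}{6} + \frac{n^{4}}{6}$ ($t{\left(j,n \right)} = 8 + \frac{\left(-4 + \left(n n\right)^{2} - 7 n n\right) - n}{6} = 8 + \frac{\left(-4 + \left(n^{2}\right)^{2} - 7 n^{2}\right) - n}{6} = 8 + \frac{\left(-4 + n^{4} - 7 n^{2}\right) - n}{6} = 8 + \frac{-4 + n^{4} - n - 7 n^{2}}{6} = 8 - \left(\frac{2}{3} - \frac{n^{4}}{6} + \frac{n}{6} + \frac{7 n^{2}}{6}\right) = \frac{22}{3} - \frac{7 n^{2}}{6} - \frac{n}{6} + \frac{n^{4}}{6}$)
$t{\left(-327,12 \cdot 8 + 16 \right)} - 2609797 = \left(\frac{22}{3} - \frac{7 \left(12 \cdot 8 + 16\right)^{2}}{6} - \frac{12 \cdot 8 + 16}{6} + \frac{\left(12 \cdot 8 + 16\right)^{4}}{6}\right) - 2609797 = \left(\frac{22}{3} - \frac{7 \left(96 + 16\right)^{2}}{6} - \frac{96 + 16}{6} + \frac{\left(96 + 16\right)^{4}}{6}\right) - 2609797 = \left(\frac{22}{3} - \frac{7 \cdot 112^{2}}{6} - \frac{56}{3} + \frac{112^{4}}{6}\right) - 2609797 = \left(\frac{22}{3} - \frac{43904}{3} - \frac{56}{3} + \frac{1}{6} \cdot 157351936\right) - 2609797 = \left(\frac{22}{3} - \frac{43904}{3} - \frac{56}{3} + \frac{78675968}{3}\right) - 2609797 = \frac{78632030}{3} - 2609797 = \frac{70802639}{3}$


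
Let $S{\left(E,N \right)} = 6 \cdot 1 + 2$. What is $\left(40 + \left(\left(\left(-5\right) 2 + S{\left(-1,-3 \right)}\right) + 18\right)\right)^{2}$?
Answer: $3136$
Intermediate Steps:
$S{\left(E,N \right)} = 8$ ($S{\left(E,N \right)} = 6 + 2 = 8$)
$\left(40 + \left(\left(\left(-5\right) 2 + S{\left(-1,-3 \right)}\right) + 18\right)\right)^{2} = \left(40 + \left(\left(\left(-5\right) 2 + 8\right) + 18\right)\right)^{2} = \left(40 + \left(\left(-10 + 8\right) + 18\right)\right)^{2} = \left(40 + \left(-2 + 18\right)\right)^{2} = \left(40 + 16\right)^{2} = 56^{2} = 3136$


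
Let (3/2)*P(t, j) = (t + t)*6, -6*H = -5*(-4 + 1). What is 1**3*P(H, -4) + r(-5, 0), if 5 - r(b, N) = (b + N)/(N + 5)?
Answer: -14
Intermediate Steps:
H = -5/2 (H = -(-5)*(-4 + 1)/6 = -(-5)*(-3)/6 = -1/6*15 = -5/2 ≈ -2.5000)
r(b, N) = 5 - (N + b)/(5 + N) (r(b, N) = 5 - (b + N)/(N + 5) = 5 - (N + b)/(5 + N))
P(t, j) = 8*t (P(t, j) = 2*((t + t)*6)/3 = 2*((2*t)*6)/3 = 2*(12*t)/3 = 8*t)
1**3*P(H, -4) + r(-5, 0) = 1**3*(8*(-5/2)) + (25 - 1*(-5) + 4*0)/(5 + 0) = 1*(-20) + (25 + 5 + 0)/5 = -20 + (1/5)*30 = -20 + 6 = -14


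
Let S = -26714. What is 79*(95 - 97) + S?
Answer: -26872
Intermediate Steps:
79*(95 - 97) + S = 79*(95 - 97) - 26714 = 79*(-2) - 26714 = -158 - 26714 = -26872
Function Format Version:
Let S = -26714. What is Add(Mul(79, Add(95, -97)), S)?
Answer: -26872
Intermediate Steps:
Add(Mul(79, Add(95, -97)), S) = Add(Mul(79, Add(95, -97)), -26714) = Add(Mul(79, -2), -26714) = Add(-158, -26714) = -26872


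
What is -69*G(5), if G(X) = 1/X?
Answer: -69/5 ≈ -13.800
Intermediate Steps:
-69*G(5) = -69/5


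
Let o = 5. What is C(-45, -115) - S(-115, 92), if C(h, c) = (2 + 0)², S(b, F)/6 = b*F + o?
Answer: 63454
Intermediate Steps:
S(b, F) = 30 + 6*F*b (S(b, F) = 6*(b*F + 5) = 6*(F*b + 5) = 6*(5 + F*b) = 30 + 6*F*b)
C(h, c) = 4 (C(h, c) = 2² = 4)
C(-45, -115) - S(-115, 92) = 4 - (30 + 6*92*(-115)) = 4 - (30 - 63480) = 4 - 1*(-63450) = 4 + 63450 = 63454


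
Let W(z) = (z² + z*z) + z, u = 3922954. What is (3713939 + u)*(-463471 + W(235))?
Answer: -2694188933898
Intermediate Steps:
W(z) = z + 2*z² (W(z) = (z² + z²) + z = 2*z² + z = z + 2*z²)
(3713939 + u)*(-463471 + W(235)) = (3713939 + 3922954)*(-463471 + 235*(1 + 2*235)) = 7636893*(-463471 + 235*(1 + 470)) = 7636893*(-463471 + 235*471) = 7636893*(-463471 + 110685) = 7636893*(-352786) = -2694188933898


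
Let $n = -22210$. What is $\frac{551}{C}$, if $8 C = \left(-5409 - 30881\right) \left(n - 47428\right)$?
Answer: $\frac{58}{33252145} \approx 1.7442 \cdot 10^{-6}$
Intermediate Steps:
$C = \frac{631790755}{2}$ ($C = \frac{\left(-5409 - 30881\right) \left(-22210 - 47428\right)}{8} = \frac{\left(-36290\right) \left(-69638\right)}{8} = \frac{1}{8} \cdot 2527163020 = \frac{631790755}{2} \approx 3.159 \cdot 10^{8}$)
$\frac{551}{C} = \frac{551}{\frac{631790755}{2}} = 551 \cdot \frac{2}{631790755} = \frac{58}{33252145}$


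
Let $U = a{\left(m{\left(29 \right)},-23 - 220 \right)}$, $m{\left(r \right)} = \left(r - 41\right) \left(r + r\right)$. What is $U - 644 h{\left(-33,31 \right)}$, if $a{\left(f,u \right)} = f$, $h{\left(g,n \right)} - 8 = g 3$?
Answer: $57908$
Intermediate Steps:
$h{\left(g,n \right)} = 8 + 3 g$ ($h{\left(g,n \right)} = 8 + g 3 = 8 + 3 g$)
$m{\left(r \right)} = 2 r \left(-41 + r\right)$ ($m{\left(r \right)} = \left(-41 + r\right) 2 r = 2 r \left(-41 + r\right)$)
$U = -696$ ($U = 2 \cdot 29 \left(-41 + 29\right) = 2 \cdot 29 \left(-12\right) = -696$)
$U - 644 h{\left(-33,31 \right)} = -696 - 644 \left(8 + 3 \left(-33\right)\right) = -696 - 644 \left(8 - 99\right) = -696 - -58604 = -696 + 58604 = 57908$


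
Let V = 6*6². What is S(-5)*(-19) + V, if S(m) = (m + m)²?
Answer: -1684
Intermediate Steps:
S(m) = 4*m² (S(m) = (2*m)² = 4*m²)
V = 216 (V = 6*36 = 216)
S(-5)*(-19) + V = (4*(-5)²)*(-19) + 216 = (4*25)*(-19) + 216 = 100*(-19) + 216 = -1900 + 216 = -1684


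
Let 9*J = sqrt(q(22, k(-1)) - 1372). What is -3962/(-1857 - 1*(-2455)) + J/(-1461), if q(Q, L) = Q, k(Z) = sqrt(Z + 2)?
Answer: -1981/299 - 5*I*sqrt(6)/4383 ≈ -6.6254 - 0.0027943*I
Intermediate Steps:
k(Z) = sqrt(2 + Z)
J = 5*I*sqrt(6)/3 (J = sqrt(22 - 1372)/9 = sqrt(-1350)/9 = (15*I*sqrt(6))/9 = 5*I*sqrt(6)/3 ≈ 4.0825*I)
-3962/(-1857 - 1*(-2455)) + J/(-1461) = -3962/(-1857 - 1*(-2455)) + (5*I*sqrt(6)/3)/(-1461) = -3962/(-1857 + 2455) + (5*I*sqrt(6)/3)*(-1/1461) = -3962/598 - 5*I*sqrt(6)/4383 = -3962*1/598 - 5*I*sqrt(6)/4383 = -1981/299 - 5*I*sqrt(6)/4383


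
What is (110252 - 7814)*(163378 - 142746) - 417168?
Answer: 2113083648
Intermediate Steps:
(110252 - 7814)*(163378 - 142746) - 417168 = 102438*20632 - 417168 = 2113500816 - 417168 = 2113083648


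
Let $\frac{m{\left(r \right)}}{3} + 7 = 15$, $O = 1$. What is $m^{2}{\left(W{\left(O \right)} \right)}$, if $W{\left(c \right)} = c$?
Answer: $576$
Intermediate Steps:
$m{\left(r \right)} = 24$ ($m{\left(r \right)} = -21 + 3 \cdot 15 = -21 + 45 = 24$)
$m^{2}{\left(W{\left(O \right)} \right)} = 24^{2} = 576$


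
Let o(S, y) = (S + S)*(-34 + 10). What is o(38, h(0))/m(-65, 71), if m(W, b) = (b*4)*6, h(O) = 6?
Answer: -76/71 ≈ -1.0704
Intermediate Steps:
o(S, y) = -48*S (o(S, y) = (2*S)*(-24) = -48*S)
m(W, b) = 24*b (m(W, b) = (4*b)*6 = 24*b)
o(38, h(0))/m(-65, 71) = (-48*38)/((24*71)) = -1824/1704 = -1824*1/1704 = -76/71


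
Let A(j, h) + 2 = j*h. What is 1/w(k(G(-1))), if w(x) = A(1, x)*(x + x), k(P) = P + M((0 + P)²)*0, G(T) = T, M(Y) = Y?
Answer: ⅙ ≈ 0.16667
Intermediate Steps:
k(P) = P (k(P) = P + (0 + P)²*0 = P + P²*0 = P + 0 = P)
A(j, h) = -2 + h*j (A(j, h) = -2 + j*h = -2 + h*j)
w(x) = 2*x*(-2 + x) (w(x) = (-2 + x*1)*(x + x) = (-2 + x)*(2*x) = 2*x*(-2 + x))
1/w(k(G(-1))) = 1/(2*(-1)*(-2 - 1)) = 1/(2*(-1)*(-3)) = 1/6 = ⅙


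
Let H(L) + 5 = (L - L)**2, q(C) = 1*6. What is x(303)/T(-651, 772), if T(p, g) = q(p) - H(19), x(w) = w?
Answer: 303/11 ≈ 27.545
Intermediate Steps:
q(C) = 6
H(L) = -5 (H(L) = -5 + (L - L)**2 = -5 + 0**2 = -5 + 0 = -5)
T(p, g) = 11 (T(p, g) = 6 - 1*(-5) = 6 + 5 = 11)
x(303)/T(-651, 772) = 303/11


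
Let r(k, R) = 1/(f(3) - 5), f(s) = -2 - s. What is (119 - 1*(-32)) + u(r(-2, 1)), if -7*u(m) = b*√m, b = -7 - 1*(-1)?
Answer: 151 + 3*I*√10/35 ≈ 151.0 + 0.27105*I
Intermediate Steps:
b = -6 (b = -7 + 1 = -6)
r(k, R) = -⅒ (r(k, R) = 1/((-2 - 1*3) - 5) = 1/((-2 - 3) - 5) = 1/(-5 - 5) = 1/(-10) = -⅒)
u(m) = 6*√m/7 (u(m) = -(-6)*√m/7 = 6*√m/7)
(119 - 1*(-32)) + u(r(-2, 1)) = (119 - 1*(-32)) + 6*√(-⅒)/7 = (119 + 32) + 6*(I*√10/10)/7 = 151 + 3*I*√10/35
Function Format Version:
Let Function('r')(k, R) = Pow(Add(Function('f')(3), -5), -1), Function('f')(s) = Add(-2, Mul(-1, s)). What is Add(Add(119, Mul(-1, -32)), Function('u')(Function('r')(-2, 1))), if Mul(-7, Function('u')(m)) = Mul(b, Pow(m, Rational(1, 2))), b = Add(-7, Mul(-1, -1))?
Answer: Add(151, Mul(Rational(3, 35), I, Pow(10, Rational(1, 2)))) ≈ Add(151.00, Mul(0.27105, I))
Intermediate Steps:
b = -6 (b = Add(-7, 1) = -6)
Function('r')(k, R) = Rational(-1, 10) (Function('r')(k, R) = Pow(Add(Add(-2, Mul(-1, 3)), -5), -1) = Pow(Add(Add(-2, -3), -5), -1) = Pow(Add(-5, -5), -1) = Pow(-10, -1) = Rational(-1, 10))
Function('u')(m) = Mul(Rational(6, 7), Pow(m, Rational(1, 2))) (Function('u')(m) = Mul(Rational(-1, 7), Mul(-6, Pow(m, Rational(1, 2)))) = Mul(Rational(6, 7), Pow(m, Rational(1, 2))))
Add(Add(119, Mul(-1, -32)), Function('u')(Function('r')(-2, 1))) = Add(Add(119, Mul(-1, -32)), Mul(Rational(6, 7), Pow(Rational(-1, 10), Rational(1, 2)))) = Add(Add(119, 32), Mul(Rational(6, 7), Mul(Rational(1, 10), I, Pow(10, Rational(1, 2))))) = Add(151, Mul(Rational(3, 35), I, Pow(10, Rational(1, 2))))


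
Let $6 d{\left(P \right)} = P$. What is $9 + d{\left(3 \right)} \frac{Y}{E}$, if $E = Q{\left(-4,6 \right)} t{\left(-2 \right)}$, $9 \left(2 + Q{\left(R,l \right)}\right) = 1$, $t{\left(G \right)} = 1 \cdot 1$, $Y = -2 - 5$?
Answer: $\frac{369}{34} \approx 10.853$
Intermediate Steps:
$d{\left(P \right)} = \frac{P}{6}$
$Y = -7$ ($Y = -2 - 5 = -7$)
$t{\left(G \right)} = 1$
$Q{\left(R,l \right)} = - \frac{17}{9}$ ($Q{\left(R,l \right)} = -2 + \frac{1}{9} \cdot 1 = -2 + \frac{1}{9} = - \frac{17}{9}$)
$E = - \frac{17}{9}$ ($E = \left(- \frac{17}{9}\right) 1 = - \frac{17}{9} \approx -1.8889$)
$9 + d{\left(3 \right)} \frac{Y}{E} = 9 + \frac{1}{6} \cdot 3 \left(- \frac{7}{- \frac{17}{9}}\right) = 9 + \frac{\left(-7\right) \left(- \frac{9}{17}\right)}{2} = 9 + \frac{1}{2} \cdot \frac{63}{17} = 9 + \frac{63}{34} = \frac{369}{34}$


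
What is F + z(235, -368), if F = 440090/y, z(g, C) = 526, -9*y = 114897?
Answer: 18825004/38299 ≈ 491.53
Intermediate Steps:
y = -38299/3 (y = -1/9*114897 = -38299/3 ≈ -12766.)
F = -1320270/38299 (F = 440090/(-38299/3) = 440090*(-3/38299) = -1320270/38299 ≈ -34.473)
F + z(235, -368) = -1320270/38299 + 526 = 18825004/38299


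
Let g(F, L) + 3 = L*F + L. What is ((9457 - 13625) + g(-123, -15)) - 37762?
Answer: -40103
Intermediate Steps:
g(F, L) = -3 + L + F*L (g(F, L) = -3 + (L*F + L) = -3 + (F*L + L) = -3 + (L + F*L) = -3 + L + F*L)
((9457 - 13625) + g(-123, -15)) - 37762 = ((9457 - 13625) + (-3 - 15 - 123*(-15))) - 37762 = (-4168 + (-3 - 15 + 1845)) - 37762 = (-4168 + 1827) - 37762 = -2341 - 37762 = -40103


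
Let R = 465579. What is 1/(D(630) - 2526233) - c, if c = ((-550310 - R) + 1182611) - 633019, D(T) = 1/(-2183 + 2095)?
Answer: 103661788955897/222308505 ≈ 4.6630e+5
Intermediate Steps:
D(T) = -1/88 (D(T) = 1/(-88) = -1/88)
c = -466297 (c = ((-550310 - 1*465579) + 1182611) - 633019 = ((-550310 - 465579) + 1182611) - 633019 = (-1015889 + 1182611) - 633019 = 166722 - 633019 = -466297)
1/(D(630) - 2526233) - c = 1/(-1/88 - 2526233) - 1*(-466297) = 1/(-222308505/88) + 466297 = -88/222308505 + 466297 = 103661788955897/222308505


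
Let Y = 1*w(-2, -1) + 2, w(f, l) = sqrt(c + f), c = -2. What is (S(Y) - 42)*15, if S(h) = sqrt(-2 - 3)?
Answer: -630 + 15*I*sqrt(5) ≈ -630.0 + 33.541*I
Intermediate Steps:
w(f, l) = sqrt(-2 + f)
Y = 2 + 2*I (Y = 1*sqrt(-2 - 2) + 2 = 1*sqrt(-4) + 2 = 1*(2*I) + 2 = 2*I + 2 = 2 + 2*I ≈ 2.0 + 2.0*I)
S(h) = I*sqrt(5) (S(h) = sqrt(-5) = I*sqrt(5))
(S(Y) - 42)*15 = (I*sqrt(5) - 42)*15 = (-42 + I*sqrt(5))*15 = -630 + 15*I*sqrt(5)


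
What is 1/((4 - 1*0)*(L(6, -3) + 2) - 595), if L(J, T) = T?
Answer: -1/599 ≈ -0.0016694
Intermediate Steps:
1/((4 - 1*0)*(L(6, -3) + 2) - 595) = 1/((4 - 1*0)*(-3 + 2) - 595) = 1/((4 + 0)*(-1) - 595) = 1/(4*(-1) - 595) = 1/(-4 - 595) = 1/(-599) = -1/599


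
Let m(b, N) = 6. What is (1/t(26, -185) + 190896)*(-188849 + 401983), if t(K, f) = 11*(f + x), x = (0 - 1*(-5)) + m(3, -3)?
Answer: 38936911550681/957 ≈ 4.0686e+10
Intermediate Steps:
x = 11 (x = (0 - 1*(-5)) + 6 = (0 + 5) + 6 = 5 + 6 = 11)
t(K, f) = 121 + 11*f (t(K, f) = 11*(f + 11) = 11*(11 + f) = 121 + 11*f)
(1/t(26, -185) + 190896)*(-188849 + 401983) = (1/(121 + 11*(-185)) + 190896)*(-188849 + 401983) = (1/(121 - 2035) + 190896)*213134 = (1/(-1914) + 190896)*213134 = (-1/1914 + 190896)*213134 = (365374943/1914)*213134 = 38936911550681/957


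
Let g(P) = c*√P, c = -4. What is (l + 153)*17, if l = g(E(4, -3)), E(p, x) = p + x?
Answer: 2533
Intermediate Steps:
g(P) = -4*√P
l = -4 (l = -4*√(4 - 3) = -4*√1 = -4*1 = -4)
(l + 153)*17 = (-4 + 153)*17 = 149*17 = 2533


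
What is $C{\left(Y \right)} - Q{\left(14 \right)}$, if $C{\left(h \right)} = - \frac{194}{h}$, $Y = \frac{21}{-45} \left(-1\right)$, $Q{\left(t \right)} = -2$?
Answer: $- \frac{2896}{7} \approx -413.71$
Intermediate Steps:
$Y = \frac{7}{15}$ ($Y = 21 \left(- \frac{1}{45}\right) \left(-1\right) = \left(- \frac{7}{15}\right) \left(-1\right) = \frac{7}{15} \approx 0.46667$)
$C{\left(Y \right)} - Q{\left(14 \right)} = - \frac{194}{\frac{7}{15}} - -2 = \left(-194\right) \frac{15}{7} + 2 = - \frac{2910}{7} + 2 = - \frac{2896}{7}$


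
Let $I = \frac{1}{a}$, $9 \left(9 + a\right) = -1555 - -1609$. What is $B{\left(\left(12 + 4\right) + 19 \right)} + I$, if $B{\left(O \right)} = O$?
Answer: $\frac{104}{3} \approx 34.667$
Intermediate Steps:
$a = -3$ ($a = -9 + \frac{-1555 - -1609}{9} = -9 + \frac{-1555 + 1609}{9} = -9 + \frac{1}{9} \cdot 54 = -9 + 6 = -3$)
$I = - \frac{1}{3}$ ($I = \frac{1}{-3} = - \frac{1}{3} \approx -0.33333$)
$B{\left(\left(12 + 4\right) + 19 \right)} + I = \left(\left(12 + 4\right) + 19\right) - \frac{1}{3} = \left(16 + 19\right) - \frac{1}{3} = 35 - \frac{1}{3} = \frac{104}{3}$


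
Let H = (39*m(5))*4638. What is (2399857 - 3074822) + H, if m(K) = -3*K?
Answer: -3388195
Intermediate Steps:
H = -2713230 (H = (39*(-3*5))*4638 = (39*(-15))*4638 = -585*4638 = -2713230)
(2399857 - 3074822) + H = (2399857 - 3074822) - 2713230 = -674965 - 2713230 = -3388195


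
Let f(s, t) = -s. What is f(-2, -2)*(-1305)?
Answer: -2610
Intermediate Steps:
f(-2, -2)*(-1305) = -1*(-2)*(-1305) = 2*(-1305) = -2610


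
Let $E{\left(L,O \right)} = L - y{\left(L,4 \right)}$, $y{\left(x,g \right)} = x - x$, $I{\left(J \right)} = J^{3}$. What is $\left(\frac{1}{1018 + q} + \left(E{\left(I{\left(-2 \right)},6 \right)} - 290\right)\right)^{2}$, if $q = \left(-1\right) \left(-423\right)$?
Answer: $\frac{184398959889}{2076481} \approx 88804.0$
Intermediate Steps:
$q = 423$
$y{\left(x,g \right)} = 0$
$E{\left(L,O \right)} = L$ ($E{\left(L,O \right)} = L - 0 = L + 0 = L$)
$\left(\frac{1}{1018 + q} + \left(E{\left(I{\left(-2 \right)},6 \right)} - 290\right)\right)^{2} = \left(\frac{1}{1018 + 423} + \left(\left(-2\right)^{3} - 290\right)\right)^{2} = \left(\frac{1}{1441} - 298\right)^{2} = \left(- \frac{429417}{1441}\right)^{2} = \frac{184398959889}{2076481}$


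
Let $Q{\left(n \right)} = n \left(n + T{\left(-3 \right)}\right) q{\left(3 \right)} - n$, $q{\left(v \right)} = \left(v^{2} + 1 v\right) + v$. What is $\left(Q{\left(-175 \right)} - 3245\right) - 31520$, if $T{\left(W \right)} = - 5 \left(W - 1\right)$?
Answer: $372285$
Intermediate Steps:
$T{\left(W \right)} = 5 - 5 W$ ($T{\left(W \right)} = - 5 \left(-1 + W\right) = 5 - 5 W$)
$q{\left(v \right)} = v^{2} + 2 v$ ($q{\left(v \right)} = \left(v^{2} + v\right) + v = \left(v + v^{2}\right) + v = v^{2} + 2 v$)
$Q{\left(n \right)} = - n + 15 n \left(20 + n\right)$ ($Q{\left(n \right)} = n \left(n + \left(5 - -15\right)\right) 3 \left(2 + 3\right) - n = n \left(n + \left(5 + 15\right)\right) 3 \cdot 5 - n = n \left(n + 20\right) 15 - n = n \left(20 + n\right) 15 - n = 15 n \left(20 + n\right) - n = - n + 15 n \left(20 + n\right)$)
$\left(Q{\left(-175 \right)} - 3245\right) - 31520 = \left(- 175 \left(299 + 15 \left(-175\right)\right) - 3245\right) - 31520 = \left(- 175 \left(299 - 2625\right) - 3245\right) - 31520 = \left(\left(-175\right) \left(-2326\right) - 3245\right) - 31520 = \left(407050 - 3245\right) - 31520 = 403805 - 31520 = 372285$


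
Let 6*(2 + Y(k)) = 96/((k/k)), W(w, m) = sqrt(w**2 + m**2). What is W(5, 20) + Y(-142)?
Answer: 14 + 5*sqrt(17) ≈ 34.616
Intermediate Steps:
W(w, m) = sqrt(m**2 + w**2)
Y(k) = 14 (Y(k) = -2 + (96/((k/k)))/6 = -2 + (96/1)/6 = -2 + (96*1)/6 = -2 + (1/6)*96 = -2 + 16 = 14)
W(5, 20) + Y(-142) = sqrt(20**2 + 5**2) + 14 = sqrt(400 + 25) + 14 = sqrt(425) + 14 = 5*sqrt(17) + 14 = 14 + 5*sqrt(17)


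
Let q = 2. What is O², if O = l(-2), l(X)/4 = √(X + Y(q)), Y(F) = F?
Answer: 0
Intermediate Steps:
l(X) = 4*√(2 + X) (l(X) = 4*√(X + 2) = 4*√(2 + X))
O = 0 (O = 4*√(2 - 2) = 4*√0 = 4*0 = 0)
O² = 0² = 0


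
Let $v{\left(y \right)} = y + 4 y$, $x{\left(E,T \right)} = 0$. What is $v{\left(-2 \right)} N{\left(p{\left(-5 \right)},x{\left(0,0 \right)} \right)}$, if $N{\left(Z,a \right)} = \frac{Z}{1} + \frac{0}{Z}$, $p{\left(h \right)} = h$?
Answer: $50$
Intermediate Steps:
$v{\left(y \right)} = 5 y$
$N{\left(Z,a \right)} = Z$ ($N{\left(Z,a \right)} = Z 1 + 0 = Z + 0 = Z$)
$v{\left(-2 \right)} N{\left(p{\left(-5 \right)},x{\left(0,0 \right)} \right)} = 5 \left(-2\right) \left(-5\right) = \left(-10\right) \left(-5\right) = 50$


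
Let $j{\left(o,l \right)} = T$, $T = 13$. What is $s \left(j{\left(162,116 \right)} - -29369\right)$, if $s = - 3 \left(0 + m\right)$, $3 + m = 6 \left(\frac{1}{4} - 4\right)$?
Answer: $2247723$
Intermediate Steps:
$m = - \frac{51}{2}$ ($m = -3 + 6 \left(\frac{1}{4} - 4\right) = -3 + 6 \left(- \frac{15}{4}\right) = -3 - \frac{45}{2} = - \frac{51}{2} \approx -25.5$)
$j{\left(o,l \right)} = 13$
$s = \frac{153}{2}$ ($s = - 3 \left(0 - \frac{51}{2}\right) = \left(-3\right) \left(- \frac{51}{2}\right) = \frac{153}{2} \approx 76.5$)
$s \left(j{\left(162,116 \right)} - -29369\right) = \frac{153 \left(13 - -29369\right)}{2} = \frac{153 \left(13 + 29369\right)}{2} = \frac{153}{2} \cdot 29382 = 2247723$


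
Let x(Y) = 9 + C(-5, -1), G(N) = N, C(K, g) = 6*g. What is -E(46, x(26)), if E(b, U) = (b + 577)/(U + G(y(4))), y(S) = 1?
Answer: -623/4 ≈ -155.75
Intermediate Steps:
x(Y) = 3 (x(Y) = 9 + 6*(-1) = 9 - 6 = 3)
E(b, U) = (577 + b)/(1 + U) (E(b, U) = (b + 577)/(U + 1) = (577 + b)/(1 + U))
-E(46, x(26)) = -(577 + 46)/(1 + 3) = -623/4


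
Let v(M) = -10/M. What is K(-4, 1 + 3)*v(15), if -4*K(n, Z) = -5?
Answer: -5/6 ≈ -0.83333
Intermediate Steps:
K(n, Z) = 5/4 (K(n, Z) = -1/4*(-5) = 5/4)
K(-4, 1 + 3)*v(15) = 5*(-10/15)/4 = 5*(-10*1/15)/4 = (5/4)*(-2/3) = -5/6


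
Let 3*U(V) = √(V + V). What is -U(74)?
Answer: -2*√37/3 ≈ -4.0552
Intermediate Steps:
U(V) = √2*√V/3 (U(V) = √(V + V)/3 = √(2*V)/3 = (√2*√V)/3 = √2*√V/3)
-U(74) = -√2*√74/3 = -2*√37/3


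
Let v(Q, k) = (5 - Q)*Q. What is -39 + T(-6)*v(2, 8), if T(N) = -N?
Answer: -3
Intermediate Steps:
v(Q, k) = Q*(5 - Q)
-39 + T(-6)*v(2, 8) = -39 + (-1*(-6))*(2*(5 - 1*2)) = -39 + 6*(2*(5 - 2)) = -39 + 6*(2*3) = -39 + 6*6 = -39 + 36 = -3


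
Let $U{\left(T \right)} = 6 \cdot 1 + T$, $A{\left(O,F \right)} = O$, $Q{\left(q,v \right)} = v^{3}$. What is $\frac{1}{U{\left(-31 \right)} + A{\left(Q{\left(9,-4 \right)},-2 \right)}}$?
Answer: $- \frac{1}{89} \approx -0.011236$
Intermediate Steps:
$U{\left(T \right)} = 6 + T$
$\frac{1}{U{\left(-31 \right)} + A{\left(Q{\left(9,-4 \right)},-2 \right)}} = \frac{1}{\left(6 - 31\right) + \left(-4\right)^{3}} = \frac{1}{-25 - 64} = \frac{1}{-89} = - \frac{1}{89}$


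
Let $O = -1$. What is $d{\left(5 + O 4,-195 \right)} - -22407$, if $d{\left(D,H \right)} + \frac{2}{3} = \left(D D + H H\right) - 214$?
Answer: $\frac{180655}{3} \approx 60218.0$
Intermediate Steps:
$d{\left(D,H \right)} = - \frac{644}{3} + D^{2} + H^{2}$ ($d{\left(D,H \right)} = - \frac{2}{3} - \left(214 - D D - H H\right) = - \frac{2}{3} - \left(214 - D^{2} - H^{2}\right) = - \frac{2}{3} + \left(-214 + D^{2} + H^{2}\right) = - \frac{644}{3} + D^{2} + H^{2}$)
$d{\left(5 + O 4,-195 \right)} - -22407 = \left(- \frac{644}{3} + \left(5 - 4\right)^{2} + \left(-195\right)^{2}\right) - -22407 = \left(- \frac{644}{3} + \left(5 - 4\right)^{2} + 38025\right) + 22407 = \left(- \frac{644}{3} + 1^{2} + 38025\right) + 22407 = \left(- \frac{644}{3} + 1 + 38025\right) + 22407 = \frac{113434}{3} + 22407 = \frac{180655}{3}$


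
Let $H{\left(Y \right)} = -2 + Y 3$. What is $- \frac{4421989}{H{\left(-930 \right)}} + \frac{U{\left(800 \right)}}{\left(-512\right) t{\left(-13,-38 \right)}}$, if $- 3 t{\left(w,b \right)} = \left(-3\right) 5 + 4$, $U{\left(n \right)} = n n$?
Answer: $\frac{38171879}{30712} \approx 1242.9$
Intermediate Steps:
$U{\left(n \right)} = n^{2}$
$H{\left(Y \right)} = -2 + 3 Y$
$t{\left(w,b \right)} = \frac{11}{3}$ ($t{\left(w,b \right)} = - \frac{\left(-3\right) 5 + 4}{3} = - \frac{-15 + 4}{3} = \left(- \frac{1}{3}\right) \left(-11\right) = \frac{11}{3}$)
$- \frac{4421989}{H{\left(-930 \right)}} + \frac{U{\left(800 \right)}}{\left(-512\right) t{\left(-13,-38 \right)}} = - \frac{4421989}{-2 + 3 \left(-930\right)} + \frac{800^{2}}{\left(-512\right) \frac{11}{3}} = - \frac{4421989}{-2 - 2790} + \frac{640000}{- \frac{5632}{3}} = - \frac{4421989}{-2792} + 640000 \left(- \frac{3}{5632}\right) = \left(-4421989\right) \left(- \frac{1}{2792}\right) - \frac{3750}{11} = \frac{4421989}{2792} - \frac{3750}{11} = \frac{38171879}{30712}$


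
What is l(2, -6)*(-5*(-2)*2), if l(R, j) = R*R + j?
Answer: -40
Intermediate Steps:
l(R, j) = j + R**2 (l(R, j) = R**2 + j = j + R**2)
l(2, -6)*(-5*(-2)*2) = (-6 + 2**2)*(-5*(-2)*2) = (-6 + 4)*(10*2) = -2*20 = -40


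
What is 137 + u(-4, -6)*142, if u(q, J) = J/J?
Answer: 279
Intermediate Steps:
u(q, J) = 1
137 + u(-4, -6)*142 = 137 + 1*142 = 137 + 142 = 279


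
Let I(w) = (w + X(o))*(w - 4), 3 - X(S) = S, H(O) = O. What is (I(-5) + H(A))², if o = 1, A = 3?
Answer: 900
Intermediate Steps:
X(S) = 3 - S
I(w) = (-4 + w)*(2 + w) (I(w) = (w + (3 - 1*1))*(w - 4) = (w + (3 - 1))*(-4 + w) = (w + 2)*(-4 + w) = (2 + w)*(-4 + w) = (-4 + w)*(2 + w))
(I(-5) + H(A))² = ((-8 + (-5)² - 2*(-5)) + 3)² = ((-8 + 25 + 10) + 3)² = (27 + 3)² = 30² = 900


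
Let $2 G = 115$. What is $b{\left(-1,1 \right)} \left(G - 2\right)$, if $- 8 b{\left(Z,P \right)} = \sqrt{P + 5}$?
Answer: $- \frac{111 \sqrt{6}}{16} \approx -16.993$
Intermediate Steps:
$G = \frac{115}{2}$ ($G = \frac{1}{2} \cdot 115 = \frac{115}{2} \approx 57.5$)
$b{\left(Z,P \right)} = - \frac{\sqrt{5 + P}}{8}$ ($b{\left(Z,P \right)} = - \frac{\sqrt{P + 5}}{8} = - \frac{\sqrt{5 + P}}{8}$)
$b{\left(-1,1 \right)} \left(G - 2\right) = - \frac{\sqrt{5 + 1}}{8} \left(\frac{115}{2} - 2\right) = - \frac{\sqrt{6}}{8} \cdot \frac{111}{2} = - \frac{111 \sqrt{6}}{16}$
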